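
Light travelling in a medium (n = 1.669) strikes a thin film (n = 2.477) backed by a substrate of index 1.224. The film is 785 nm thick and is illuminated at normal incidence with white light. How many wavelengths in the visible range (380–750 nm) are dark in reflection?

5

Ray reflecting at the top interface goes from n = 1.669 toward n = 2.477: a half-wave phase shift.
At the lower boundary (n = 2.477 to n = 1.224) the reflected ray undergoes no phase shift.
Net: one phase inversion between the two reflected rays.
So the condition for destructive reflection is 2 n t = m λ.
λ = 2 n t / m = 3889 / m nm.
m=5: 778 nm (IR); m=6: 648 nm (visible); m=7: 556 nm (visible); m=8: 486 nm (visible); m=9: 432 nm (visible); m=10: 389 nm (visible); m=11: 354 nm (UV).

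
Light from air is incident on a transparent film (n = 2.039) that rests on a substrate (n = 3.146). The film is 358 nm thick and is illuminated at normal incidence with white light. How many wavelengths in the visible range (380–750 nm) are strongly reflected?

2

Ray reflecting at the top interface goes from n = 1.0 toward n = 2.039: a half-wave phase shift.
Ray reflecting at the bottom interface goes from n = 2.039 toward n = 3.146: a half-wave phase shift.
Zero or two π shifts → no net half-wave offset.
With no net inversion, constructive interference in reflection requires 2 n t = m λ.
λ = 2 n t / m = 1460 / m nm.
m=1: 1460 nm (IR); m=2: 730 nm (visible); m=3: 487 nm (visible); m=4: 365 nm (UV).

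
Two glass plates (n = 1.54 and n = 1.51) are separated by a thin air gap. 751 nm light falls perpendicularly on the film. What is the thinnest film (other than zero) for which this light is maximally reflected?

188 nm

At the upper boundary (n = 1.54 to n = 1.0) the reflected ray undergoes no phase shift.
Bottom surface (1.0 → 1.51): reflection off a higher-index medium gives a half-wave phase shift.
Exactly one π shift → a net half-wave offset.
For bright reflection here: 2 n t = (m + ½) λ.
Minimum at m = 0: t = λ / (4 n) = 751 / (4 × 1.0) = 188 nm.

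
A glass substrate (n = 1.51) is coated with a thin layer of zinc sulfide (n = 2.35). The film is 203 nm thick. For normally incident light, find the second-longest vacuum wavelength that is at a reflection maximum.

Top surface (1.0 → 2.35): reflection off a higher-index medium gives a half-wave phase shift.
Bottom surface (2.35 → 1.51): reflection off a lower-index medium gives no phase shift.
Exactly one π shift → a net half-wave offset.
With one net inversion, constructive interference in reflection requires 2 n t = (m + ½) λ.
λ = 2 n t / (m + ½). The second-longest wavelength is m = 1: λ = 2 × 2.35 × 203 / 1.50 = 636 nm.

636 nm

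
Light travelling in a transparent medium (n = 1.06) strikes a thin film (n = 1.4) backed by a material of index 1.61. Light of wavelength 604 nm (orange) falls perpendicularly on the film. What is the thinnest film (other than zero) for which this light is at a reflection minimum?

Ray reflecting at the top interface goes from n = 1.06 toward n = 1.4: a half-wave phase shift.
Ray reflecting at the bottom interface goes from n = 1.4 toward n = 1.61: a half-wave phase shift.
Net: no relative phase inversion (both shifts match).
So the condition for destructive reflection is 2 n t = (m + ½) λ.
Minimum at m = 0: t = λ / (4 n) = 604 / (4 × 1.4) = 108 nm.

108 nm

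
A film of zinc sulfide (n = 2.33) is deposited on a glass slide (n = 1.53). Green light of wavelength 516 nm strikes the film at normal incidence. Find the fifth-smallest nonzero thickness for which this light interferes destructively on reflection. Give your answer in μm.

Top surface (1.0 → 2.33): reflection off a higher-index medium gives a half-wave phase shift.
Ray reflecting at the bottom interface goes from n = 2.33 toward n = 1.53: no phase shift.
The two reflections differ by half a wavelength.
With one net inversion, destructive interference in reflection requires 2 n t = m λ.
The fifth-smallest nonzero thickness corresponds to m = 5: t = m λ / (2 n) = 5.00 × 516 / (2 × 2.33) = 554 nm.

0.554 μm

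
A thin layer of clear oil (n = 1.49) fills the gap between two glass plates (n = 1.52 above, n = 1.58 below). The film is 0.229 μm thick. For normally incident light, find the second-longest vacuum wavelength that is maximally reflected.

455 nm

Ray reflecting at the top interface goes from n = 1.52 toward n = 1.49: no phase shift.
Bottom surface (1.49 → 1.58): reflection off a higher-index medium gives a half-wave phase shift.
Exactly one π shift → a net half-wave offset.
For strong reflection here: 2 n t = (m + ½) λ.
λ = 2 n t / (m + ½). The second-longest wavelength is m = 1: λ = 2 × 1.49 × 229 / 1.50 = 455 nm.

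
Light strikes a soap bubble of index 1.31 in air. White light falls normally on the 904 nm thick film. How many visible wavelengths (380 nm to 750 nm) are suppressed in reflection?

Top surface (1.0 → 1.31): reflection off a higher-index medium gives a half-wave phase shift.
Ray reflecting at the bottom interface goes from n = 1.31 toward n = 1.0: no phase shift.
The two reflections differ by half a wavelength.
For weak reflection here: 2 n t = m λ.
λ = 2 n t / m = 2368 / m nm.
m=3: 789 nm (IR); m=4: 592 nm (visible); m=5: 474 nm (visible); m=6: 395 nm (visible); m=7: 338 nm (UV).

3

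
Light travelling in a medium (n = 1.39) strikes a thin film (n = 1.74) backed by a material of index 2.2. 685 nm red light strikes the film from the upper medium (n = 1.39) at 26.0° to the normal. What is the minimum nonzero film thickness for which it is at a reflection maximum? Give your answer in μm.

Ray reflecting at the top interface goes from n = 1.39 toward n = 1.74: a half-wave phase shift.
Ray reflecting at the bottom interface goes from n = 1.74 toward n = 2.2: a half-wave phase shift.
The two reflections carry the same phase change, so no net offset.
For maximum reflection here: 2 n t cos θ_r = m λ.
Snell's law: 1.39 sin 26.0° = 1.74 sin θ_r → sin θ_r = 0.350, cos θ_r = 0.937.
Minimum nonzero at m = 1: t = λ / (2 n cos θ_r) = 685 / (2 × 1.74 × 0.937) = 210 nm.

0.210 μm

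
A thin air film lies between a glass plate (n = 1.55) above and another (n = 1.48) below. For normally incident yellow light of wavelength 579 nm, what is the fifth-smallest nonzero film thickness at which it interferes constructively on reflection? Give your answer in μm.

1.30 μm

At the upper boundary (n = 1.55 to n = 1.0) the reflected ray undergoes no phase shift.
Bottom surface (1.0 → 1.48): reflection off a higher-index medium gives a half-wave phase shift.
Net: one phase inversion between the two reflected rays.
With one net inversion, constructive interference in reflection requires 2 n t = (m + ½) λ.
The fifth-smallest nonzero thickness corresponds to m = 4: t = (m + ½) λ / (2 n) = 4.50 × 579 / (2 × 1.0) = 1303 nm.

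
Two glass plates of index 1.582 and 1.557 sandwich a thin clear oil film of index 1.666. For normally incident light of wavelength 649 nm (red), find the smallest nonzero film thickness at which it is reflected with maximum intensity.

At the upper boundary (n = 1.582 to n = 1.666) the reflected ray undergoes a half-wave phase shift.
At the lower boundary (n = 1.666 to n = 1.557) the reflected ray undergoes no phase shift.
The two reflections differ by half a wavelength.
With one net inversion, constructive interference in reflection requires 2 n t = (m + ½) λ.
Minimum at m = 0: t = λ / (4 n) = 649 / (4 × 1.666) = 97.4 nm.

97.4 nm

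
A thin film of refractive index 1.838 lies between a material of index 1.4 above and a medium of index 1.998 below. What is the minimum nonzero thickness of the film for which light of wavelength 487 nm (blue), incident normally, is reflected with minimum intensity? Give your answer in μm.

Ray reflecting at the top interface goes from n = 1.4 toward n = 1.838: a half-wave phase shift.
At the lower boundary (n = 1.838 to n = 1.998) the reflected ray undergoes a half-wave phase shift.
The two reflections carry the same phase change, so no net offset.
With no net inversion, destructive interference in reflection requires 2 n t = (m + ½) λ.
Minimum at m = 0: t = λ / (4 n) = 487 / (4 × 1.838) = 66.2 nm.

0.0662 μm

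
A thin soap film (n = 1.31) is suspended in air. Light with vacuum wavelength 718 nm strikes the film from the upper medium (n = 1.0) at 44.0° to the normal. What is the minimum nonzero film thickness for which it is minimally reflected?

323 nm

Top surface (1.0 → 1.31): reflection off a higher-index medium gives a half-wave phase shift.
Ray reflecting at the bottom interface goes from n = 1.31 toward n = 1.0: no phase shift.
The two reflections differ by half a wavelength.
With one net inversion, destructive interference in reflection requires 2 n t cos θ_r = m λ.
Snell's law: 1.0 sin 44.0° = 1.31 sin θ_r → sin θ_r = 0.530, cos θ_r = 0.848.
Minimum nonzero at m = 1: t = λ / (2 n cos θ_r) = 718 / (2 × 1.31 × 0.848) = 323 nm.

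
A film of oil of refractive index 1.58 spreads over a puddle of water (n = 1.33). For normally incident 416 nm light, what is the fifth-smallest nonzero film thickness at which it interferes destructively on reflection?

658 nm

Top surface (1.0 → 1.58): reflection off a higher-index medium gives a half-wave phase shift.
Ray reflecting at the bottom interface goes from n = 1.58 toward n = 1.33: no phase shift.
Exactly one π shift → a net half-wave offset.
With one net inversion, destructive interference in reflection requires 2 n t = m λ.
The fifth-smallest nonzero thickness corresponds to m = 5: t = m λ / (2 n) = 5.00 × 416 / (2 × 1.58) = 658 nm.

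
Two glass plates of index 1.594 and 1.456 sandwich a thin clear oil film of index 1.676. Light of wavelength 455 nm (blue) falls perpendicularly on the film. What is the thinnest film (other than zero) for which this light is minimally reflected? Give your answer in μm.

0.136 μm

Top surface (1.594 → 1.676): reflection off a higher-index medium gives a half-wave phase shift.
Bottom surface (1.676 → 1.456): reflection off a lower-index medium gives no phase shift.
The two reflections differ by half a wavelength.
With one net inversion, destructive interference in reflection requires 2 n t = m λ.
Minimum nonzero at m = 1: t = λ / (2 n) = 455 / (2 × 1.676) = 136 nm.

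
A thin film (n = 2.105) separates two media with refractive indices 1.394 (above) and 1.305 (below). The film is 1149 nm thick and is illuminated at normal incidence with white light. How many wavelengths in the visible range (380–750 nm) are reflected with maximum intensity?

7

Top surface (1.394 → 2.105): reflection off a higher-index medium gives a half-wave phase shift.
At the lower boundary (n = 2.105 to n = 1.305) the reflected ray undergoes no phase shift.
Exactly one π shift → a net half-wave offset.
So the condition for constructive reflection is 2 n t = (m + ½) λ.
λ = 2 n t / (m + ½) = 4837 / (m + ½) nm.
m=5: 880 nm (IR); m=6: 744 nm (visible); m=7: 645 nm (visible); m=8: 569 nm (visible); m=9: 509 nm (visible); m=10: 461 nm (visible); m=11: 421 nm (visible); m=12: 387 nm (visible); m=13: 358 nm (UV).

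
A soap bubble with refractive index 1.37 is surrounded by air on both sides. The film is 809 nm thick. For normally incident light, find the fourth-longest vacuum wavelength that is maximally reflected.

Ray reflecting at the top interface goes from n = 1.0 toward n = 1.37: a half-wave phase shift.
Bottom surface (1.37 → 1.0): reflection off a lower-index medium gives no phase shift.
The two reflections differ by half a wavelength.
For strong reflection here: 2 n t = (m + ½) λ.
λ = 2 n t / (m + ½). The fourth-longest wavelength is m = 3: λ = 2 × 1.37 × 809 / 3.50 = 633 nm.

633 nm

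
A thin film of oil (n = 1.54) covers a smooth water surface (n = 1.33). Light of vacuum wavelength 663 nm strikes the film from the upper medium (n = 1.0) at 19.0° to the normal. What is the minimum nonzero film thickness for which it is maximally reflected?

110 nm

At the upper boundary (n = 1.0 to n = 1.54) the reflected ray undergoes a half-wave phase shift.
Ray reflecting at the bottom interface goes from n = 1.54 toward n = 1.33: no phase shift.
Exactly one π shift → a net half-wave offset.
So the condition for constructive reflection is 2 n t cos θ_r = (m + ½) λ.
Snell's law: 1.0 sin 19.0° = 1.54 sin θ_r → sin θ_r = 0.211, cos θ_r = 0.977.
Minimum at m = 0: t = λ / (4 n cos θ_r) = 663 / (4 × 1.54 × 0.977) = 110 nm.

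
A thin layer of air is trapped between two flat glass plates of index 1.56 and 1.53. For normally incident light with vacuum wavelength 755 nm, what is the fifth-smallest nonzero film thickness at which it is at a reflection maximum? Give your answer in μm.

Top surface (1.56 → 1.0): reflection off a lower-index medium gives no phase shift.
Ray reflecting at the bottom interface goes from n = 1.0 toward n = 1.53: a half-wave phase shift.
Exactly one π shift → a net half-wave offset.
For maximum reflection here: 2 n t = (m + ½) λ.
The fifth-smallest nonzero thickness corresponds to m = 4: t = (m + ½) λ / (2 n) = 4.50 × 755 / (2 × 1.0) = 1699 nm.

1.70 μm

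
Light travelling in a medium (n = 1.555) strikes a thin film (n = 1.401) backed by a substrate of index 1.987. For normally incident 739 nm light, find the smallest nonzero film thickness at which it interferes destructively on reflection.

Top surface (1.555 → 1.401): reflection off a lower-index medium gives no phase shift.
Ray reflecting at the bottom interface goes from n = 1.401 toward n = 1.987: a half-wave phase shift.
Net: one phase inversion between the two reflected rays.
So the condition for destructive reflection is 2 n t = m λ.
Minimum nonzero at m = 1: t = λ / (2 n) = 739 / (2 × 1.401) = 264 nm.

264 nm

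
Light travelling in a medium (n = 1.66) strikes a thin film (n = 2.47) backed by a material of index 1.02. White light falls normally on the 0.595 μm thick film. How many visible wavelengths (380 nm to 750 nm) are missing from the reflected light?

At the upper boundary (n = 1.66 to n = 2.47) the reflected ray undergoes a half-wave phase shift.
Ray reflecting at the bottom interface goes from n = 2.47 toward n = 1.02: no phase shift.
Exactly one π shift → a net half-wave offset.
With one net inversion, destructive interference in reflection requires 2 n t = m λ.
λ = 2 n t / m = 2939 / m nm.
m=3: 980 nm (IR); m=4: 735 nm (visible); m=5: 588 nm (visible); m=6: 490 nm (visible); m=7: 420 nm (visible); m=8: 367 nm (UV).

4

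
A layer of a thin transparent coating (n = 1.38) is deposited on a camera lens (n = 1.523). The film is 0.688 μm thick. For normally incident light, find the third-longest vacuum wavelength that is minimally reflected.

760 nm

Top surface (1.0 → 1.38): reflection off a higher-index medium gives a half-wave phase shift.
Ray reflecting at the bottom interface goes from n = 1.38 toward n = 1.523: a half-wave phase shift.
Net: no relative phase inversion (both shifts match).
With no net inversion, destructive interference in reflection requires 2 n t = (m + ½) λ.
λ = 2 n t / (m + ½). The third-longest wavelength is m = 2: λ = 2 × 1.38 × 688 / 2.50 = 760 nm.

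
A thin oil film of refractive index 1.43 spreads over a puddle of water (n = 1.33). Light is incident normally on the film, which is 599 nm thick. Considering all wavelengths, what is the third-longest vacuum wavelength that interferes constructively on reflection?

685 nm

At the upper boundary (n = 1.0 to n = 1.43) the reflected ray undergoes a half-wave phase shift.
At the lower boundary (n = 1.43 to n = 1.33) the reflected ray undergoes no phase shift.
The two reflections differ by half a wavelength.
For bright reflection here: 2 n t = (m + ½) λ.
λ = 2 n t / (m + ½). The third-longest wavelength is m = 2: λ = 2 × 1.43 × 599 / 2.50 = 685 nm.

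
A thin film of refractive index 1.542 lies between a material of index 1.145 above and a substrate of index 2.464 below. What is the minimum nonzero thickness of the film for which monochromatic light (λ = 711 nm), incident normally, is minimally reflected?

115 nm

Ray reflecting at the top interface goes from n = 1.145 toward n = 1.542: a half-wave phase shift.
Ray reflecting at the bottom interface goes from n = 1.542 toward n = 2.464: a half-wave phase shift.
The two reflections carry the same phase change, so no net offset.
For minimum reflection here: 2 n t = (m + ½) λ.
Minimum at m = 0: t = λ / (4 n) = 711 / (4 × 1.542) = 115 nm.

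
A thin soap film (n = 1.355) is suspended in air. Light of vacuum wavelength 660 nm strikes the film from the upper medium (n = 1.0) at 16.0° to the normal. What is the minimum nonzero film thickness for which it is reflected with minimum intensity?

249 nm

Ray reflecting at the top interface goes from n = 1.0 toward n = 1.355: a half-wave phase shift.
Ray reflecting at the bottom interface goes from n = 1.355 toward n = 1.0: no phase shift.
Net: one phase inversion between the two reflected rays.
So the condition for destructive reflection is 2 n t cos θ_r = m λ.
Snell's law: 1.0 sin 16.0° = 1.355 sin θ_r → sin θ_r = 0.203, cos θ_r = 0.979.
Minimum nonzero at m = 1: t = λ / (2 n cos θ_r) = 660 / (2 × 1.355 × 0.979) = 249 nm.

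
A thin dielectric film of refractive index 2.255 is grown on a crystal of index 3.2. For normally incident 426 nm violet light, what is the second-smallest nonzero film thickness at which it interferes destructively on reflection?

Ray reflecting at the top interface goes from n = 1.0 toward n = 2.255: a half-wave phase shift.
At the lower boundary (n = 2.255 to n = 3.2) the reflected ray undergoes a half-wave phase shift.
Net: no relative phase inversion (both shifts match).
With no net inversion, destructive interference in reflection requires 2 n t = (m + ½) λ.
The second-smallest nonzero thickness corresponds to m = 1: t = (m + ½) λ / (2 n) = 1.50 × 426 / (2 × 2.255) = 142 nm.

142 nm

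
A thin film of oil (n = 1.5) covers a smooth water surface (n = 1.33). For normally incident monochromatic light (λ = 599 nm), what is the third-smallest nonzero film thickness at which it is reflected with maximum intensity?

Top surface (1.0 → 1.5): reflection off a higher-index medium gives a half-wave phase shift.
At the lower boundary (n = 1.5 to n = 1.33) the reflected ray undergoes no phase shift.
Exactly one π shift → a net half-wave offset.
For strong reflection here: 2 n t = (m + ½) λ.
The third-smallest nonzero thickness corresponds to m = 2: t = (m + ½) λ / (2 n) = 2.50 × 599 / (2 × 1.5) = 499 nm.

499 nm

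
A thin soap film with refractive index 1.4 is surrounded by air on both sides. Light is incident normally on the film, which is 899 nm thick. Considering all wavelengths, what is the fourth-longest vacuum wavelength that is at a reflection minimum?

629 nm

Ray reflecting at the top interface goes from n = 1.0 toward n = 1.4: a half-wave phase shift.
Bottom surface (1.4 → 1.0): reflection off a lower-index medium gives no phase shift.
The two reflections differ by half a wavelength.
So the condition for destructive reflection is 2 n t = m λ.
λ = 2 n t / m. The fourth-longest wavelength is m = 4: λ = 2 × 1.4 × 899 / 4.00 = 629 nm.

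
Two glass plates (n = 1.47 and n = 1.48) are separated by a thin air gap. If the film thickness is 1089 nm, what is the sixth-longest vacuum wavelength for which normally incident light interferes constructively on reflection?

At the upper boundary (n = 1.47 to n = 1.0) the reflected ray undergoes no phase shift.
Ray reflecting at the bottom interface goes from n = 1.0 toward n = 1.48: a half-wave phase shift.
The two reflections differ by half a wavelength.
With one net inversion, constructive interference in reflection requires 2 n t = (m + ½) λ.
λ = 2 n t / (m + ½). The sixth-longest wavelength is m = 5: λ = 2 × 1.0 × 1089 / 5.50 = 396 nm.

396 nm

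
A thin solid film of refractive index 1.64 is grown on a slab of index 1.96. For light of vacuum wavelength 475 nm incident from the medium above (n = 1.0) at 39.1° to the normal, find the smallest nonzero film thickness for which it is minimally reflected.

At the upper boundary (n = 1.0 to n = 1.64) the reflected ray undergoes a half-wave phase shift.
Bottom surface (1.64 → 1.96): reflection off a higher-index medium gives a half-wave phase shift.
Net: no relative phase inversion (both shifts match).
For dark reflection here: 2 n t cos θ_r = (m + ½) λ.
Snell's law: 1.0 sin 39.1° = 1.64 sin θ_r → sin θ_r = 0.385, cos θ_r = 0.923.
Minimum at m = 0: t = λ / (4 n cos θ_r) = 475 / (4 × 1.64 × 0.923) = 78.4 nm.

78.4 nm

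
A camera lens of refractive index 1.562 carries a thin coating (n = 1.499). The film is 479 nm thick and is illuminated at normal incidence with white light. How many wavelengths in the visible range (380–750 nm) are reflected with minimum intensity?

2

Ray reflecting at the top interface goes from n = 1.0 toward n = 1.499: a half-wave phase shift.
Ray reflecting at the bottom interface goes from n = 1.499 toward n = 1.562: a half-wave phase shift.
The two reflections carry the same phase change, so no net offset.
With no net inversion, destructive interference in reflection requires 2 n t = (m + ½) λ.
λ = 2 n t / (m + ½) = 1436 / (m + ½) nm.
m=1: 957 nm (IR); m=2: 574 nm (visible); m=3: 410 nm (visible); m=4: 319 nm (UV).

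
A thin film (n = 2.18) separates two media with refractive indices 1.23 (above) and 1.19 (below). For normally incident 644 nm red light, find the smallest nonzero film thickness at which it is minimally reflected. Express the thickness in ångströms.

Top surface (1.23 → 2.18): reflection off a higher-index medium gives a half-wave phase shift.
Bottom surface (2.18 → 1.19): reflection off a lower-index medium gives no phase shift.
Exactly one π shift → a net half-wave offset.
With one net inversion, destructive interference in reflection requires 2 n t = m λ.
Minimum nonzero at m = 1: t = λ / (2 n) = 644 / (2 × 2.18) = 148 nm.

1477 Å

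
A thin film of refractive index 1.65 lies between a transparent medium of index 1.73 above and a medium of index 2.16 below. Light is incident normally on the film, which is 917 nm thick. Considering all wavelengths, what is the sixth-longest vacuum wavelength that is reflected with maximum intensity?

At the upper boundary (n = 1.73 to n = 1.65) the reflected ray undergoes no phase shift.
Ray reflecting at the bottom interface goes from n = 1.65 toward n = 2.16: a half-wave phase shift.
The two reflections differ by half a wavelength.
For maximum reflection here: 2 n t = (m + ½) λ.
λ = 2 n t / (m + ½). The sixth-longest wavelength is m = 5: λ = 2 × 1.65 × 917 / 5.50 = 550 nm.

550 nm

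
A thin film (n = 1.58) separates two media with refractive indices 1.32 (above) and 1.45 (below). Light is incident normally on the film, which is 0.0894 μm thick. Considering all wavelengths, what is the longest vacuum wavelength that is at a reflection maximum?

Top surface (1.32 → 1.58): reflection off a higher-index medium gives a half-wave phase shift.
Ray reflecting at the bottom interface goes from n = 1.58 toward n = 1.45: no phase shift.
Exactly one π shift → a net half-wave offset.
For maximum reflection here: 2 n t = (m + ½) λ.
λ = 2 n t / (m + ½). The longest wavelength is m = 0: λ = 2 × 1.58 × 89.4 / 0.500 = 565 nm.

565 nm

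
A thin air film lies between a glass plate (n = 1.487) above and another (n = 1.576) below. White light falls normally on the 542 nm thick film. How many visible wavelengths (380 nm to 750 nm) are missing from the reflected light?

1

Ray reflecting at the top interface goes from n = 1.487 toward n = 1.0: no phase shift.
Ray reflecting at the bottom interface goes from n = 1.0 toward n = 1.576: a half-wave phase shift.
Exactly one π shift → a net half-wave offset.
For weak reflection here: 2 n t = m λ.
λ = 2 n t / m = 1084 / m nm.
m=1: 1084 nm (IR); m=2: 542 nm (visible); m=3: 361 nm (UV).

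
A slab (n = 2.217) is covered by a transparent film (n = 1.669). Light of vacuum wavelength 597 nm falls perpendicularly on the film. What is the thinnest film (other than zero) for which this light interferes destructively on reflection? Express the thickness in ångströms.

894 Å

Ray reflecting at the top interface goes from n = 1.0 toward n = 1.669: a half-wave phase shift.
At the lower boundary (n = 1.669 to n = 2.217) the reflected ray undergoes a half-wave phase shift.
Net: no relative phase inversion (both shifts match).
So the condition for destructive reflection is 2 n t = (m + ½) λ.
Minimum at m = 0: t = λ / (4 n) = 597 / (4 × 1.669) = 89.4 nm.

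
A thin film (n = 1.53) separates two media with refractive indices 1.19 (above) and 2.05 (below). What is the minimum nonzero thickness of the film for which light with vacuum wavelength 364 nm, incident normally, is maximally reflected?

119 nm

Top surface (1.19 → 1.53): reflection off a higher-index medium gives a half-wave phase shift.
Bottom surface (1.53 → 2.05): reflection off a higher-index medium gives a half-wave phase shift.
Zero or two π shifts → no net half-wave offset.
For maximum reflection here: 2 n t = m λ.
Minimum nonzero at m = 1: t = λ / (2 n) = 364 / (2 × 1.53) = 119 nm.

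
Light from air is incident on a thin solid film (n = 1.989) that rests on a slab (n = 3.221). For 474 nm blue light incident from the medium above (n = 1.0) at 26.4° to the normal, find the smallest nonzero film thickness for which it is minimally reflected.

At the upper boundary (n = 1.0 to n = 1.989) the reflected ray undergoes a half-wave phase shift.
Bottom surface (1.989 → 3.221): reflection off a higher-index medium gives a half-wave phase shift.
The two reflections carry the same phase change, so no net offset.
With no net inversion, destructive interference in reflection requires 2 n t cos θ_r = (m + ½) λ.
Snell's law: 1.0 sin 26.4° = 1.989 sin θ_r → sin θ_r = 0.224, cos θ_r = 0.975.
Minimum at m = 0: t = λ / (4 n cos θ_r) = 474 / (4 × 1.989 × 0.975) = 61.1 nm.

61.1 nm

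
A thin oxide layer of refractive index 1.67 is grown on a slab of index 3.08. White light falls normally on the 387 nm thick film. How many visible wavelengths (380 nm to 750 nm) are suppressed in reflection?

1

Ray reflecting at the top interface goes from n = 1.0 toward n = 1.67: a half-wave phase shift.
At the lower boundary (n = 1.67 to n = 3.08) the reflected ray undergoes a half-wave phase shift.
The two reflections carry the same phase change, so no net offset.
For minimum reflection here: 2 n t = (m + ½) λ.
λ = 2 n t / (m + ½) = 1293 / (m + ½) nm.
m=1: 862 nm (IR); m=2: 517 nm (visible); m=3: 369 nm (UV).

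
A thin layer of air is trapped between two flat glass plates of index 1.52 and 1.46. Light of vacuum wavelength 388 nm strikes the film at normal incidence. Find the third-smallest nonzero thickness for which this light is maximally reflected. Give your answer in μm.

0.485 μm

Ray reflecting at the top interface goes from n = 1.52 toward n = 1.0: no phase shift.
Bottom surface (1.0 → 1.46): reflection off a higher-index medium gives a half-wave phase shift.
Net: one phase inversion between the two reflected rays.
With one net inversion, constructive interference in reflection requires 2 n t = (m + ½) λ.
The third-smallest nonzero thickness corresponds to m = 2: t = (m + ½) λ / (2 n) = 2.50 × 388 / (2 × 1.0) = 485 nm.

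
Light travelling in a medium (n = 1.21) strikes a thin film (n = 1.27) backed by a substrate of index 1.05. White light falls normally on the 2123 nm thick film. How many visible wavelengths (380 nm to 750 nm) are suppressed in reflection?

7

Top surface (1.21 → 1.27): reflection off a higher-index medium gives a half-wave phase shift.
Bottom surface (1.27 → 1.05): reflection off a lower-index medium gives no phase shift.
The two reflections differ by half a wavelength.
For minimum reflection here: 2 n t = m λ.
λ = 2 n t / m = 5392 / m nm.
m=7: 770 nm (IR); m=8: 674 nm (visible); m=9: 599 nm (visible); m=10: 539 nm (visible); m=11: 490 nm (visible); m=12: 449 nm (visible); m=13: 415 nm (visible); m=14: 385 nm (visible); m=15: 359 nm (UV).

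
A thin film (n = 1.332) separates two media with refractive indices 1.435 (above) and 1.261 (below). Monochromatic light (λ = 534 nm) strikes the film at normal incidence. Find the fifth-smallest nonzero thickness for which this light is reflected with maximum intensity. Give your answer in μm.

1.00 μm

Ray reflecting at the top interface goes from n = 1.435 toward n = 1.332: no phase shift.
Ray reflecting at the bottom interface goes from n = 1.332 toward n = 1.261: no phase shift.
Zero or two π shifts → no net half-wave offset.
With no net inversion, constructive interference in reflection requires 2 n t = m λ.
The fifth-smallest nonzero thickness corresponds to m = 5: t = m λ / (2 n) = 5.00 × 534 / (2 × 1.332) = 1002 nm.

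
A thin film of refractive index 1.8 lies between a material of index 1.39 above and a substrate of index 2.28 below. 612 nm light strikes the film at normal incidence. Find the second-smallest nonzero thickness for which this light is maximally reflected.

340 nm

At the upper boundary (n = 1.39 to n = 1.8) the reflected ray undergoes a half-wave phase shift.
At the lower boundary (n = 1.8 to n = 2.28) the reflected ray undergoes a half-wave phase shift.
The two reflections carry the same phase change, so no net offset.
For bright reflection here: 2 n t = m λ.
The second-smallest nonzero thickness corresponds to m = 2: t = m λ / (2 n) = 2.00 × 612 / (2 × 1.8) = 340 nm.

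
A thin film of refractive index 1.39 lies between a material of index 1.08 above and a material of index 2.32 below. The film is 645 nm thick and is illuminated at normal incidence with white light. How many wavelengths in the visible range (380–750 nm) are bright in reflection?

2

Ray reflecting at the top interface goes from n = 1.08 toward n = 1.39: a half-wave phase shift.
Bottom surface (1.39 → 2.32): reflection off a higher-index medium gives a half-wave phase shift.
Zero or two π shifts → no net half-wave offset.
For maximum reflection here: 2 n t = m λ.
λ = 2 n t / m = 1793 / m nm.
m=2: 897 nm (IR); m=3: 598 nm (visible); m=4: 448 nm (visible); m=5: 359 nm (UV).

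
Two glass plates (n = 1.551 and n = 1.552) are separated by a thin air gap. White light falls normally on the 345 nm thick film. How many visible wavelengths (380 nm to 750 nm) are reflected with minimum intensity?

At the upper boundary (n = 1.551 to n = 1.0) the reflected ray undergoes no phase shift.
Ray reflecting at the bottom interface goes from n = 1.0 toward n = 1.552: a half-wave phase shift.
Net: one phase inversion between the two reflected rays.
For dark reflection here: 2 n t = m λ.
λ = 2 n t / m = 690 / m nm.
m=1: 690 nm (visible); m=2: 345 nm (UV).

1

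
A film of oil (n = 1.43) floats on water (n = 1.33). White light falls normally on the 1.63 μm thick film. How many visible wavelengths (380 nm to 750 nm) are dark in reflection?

6

At the upper boundary (n = 1.0 to n = 1.43) the reflected ray undergoes a half-wave phase shift.
At the lower boundary (n = 1.43 to n = 1.33) the reflected ray undergoes no phase shift.
The two reflections differ by half a wavelength.
For weak reflection here: 2 n t = m λ.
λ = 2 n t / m = 4662 / m nm.
m=6: 777 nm (IR); m=7: 666 nm (visible); m=8: 583 nm (visible); m=9: 518 nm (visible); m=10: 466 nm (visible); m=11: 424 nm (visible); m=12: 388 nm (visible); m=13: 359 nm (UV).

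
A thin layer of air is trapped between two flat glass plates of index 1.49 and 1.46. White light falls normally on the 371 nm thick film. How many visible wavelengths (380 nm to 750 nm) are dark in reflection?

At the upper boundary (n = 1.49 to n = 1.0) the reflected ray undergoes no phase shift.
At the lower boundary (n = 1.0 to n = 1.46) the reflected ray undergoes a half-wave phase shift.
Net: one phase inversion between the two reflected rays.
So the condition for destructive reflection is 2 n t = m λ.
λ = 2 n t / m = 742 / m nm.
m=1: 742 nm (visible); m=2: 371 nm (UV).

1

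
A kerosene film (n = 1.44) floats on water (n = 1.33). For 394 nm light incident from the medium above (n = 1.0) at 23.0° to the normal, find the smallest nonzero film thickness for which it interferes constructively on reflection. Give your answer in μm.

At the upper boundary (n = 1.0 to n = 1.44) the reflected ray undergoes a half-wave phase shift.
Ray reflecting at the bottom interface goes from n = 1.44 toward n = 1.33: no phase shift.
Exactly one π shift → a net half-wave offset.
So the condition for constructive reflection is 2 n t cos θ_r = (m + ½) λ.
Snell's law: 1.0 sin 23.0° = 1.44 sin θ_r → sin θ_r = 0.271, cos θ_r = 0.962.
Minimum at m = 0: t = λ / (4 n cos θ_r) = 394 / (4 × 1.44 × 0.962) = 71.1 nm.

0.0711 μm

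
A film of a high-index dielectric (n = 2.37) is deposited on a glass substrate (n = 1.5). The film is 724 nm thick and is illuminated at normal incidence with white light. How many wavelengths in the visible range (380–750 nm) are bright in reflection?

4

Ray reflecting at the top interface goes from n = 1.0 toward n = 2.37: a half-wave phase shift.
Ray reflecting at the bottom interface goes from n = 2.37 toward n = 1.5: no phase shift.
The two reflections differ by half a wavelength.
With one net inversion, constructive interference in reflection requires 2 n t = (m + ½) λ.
λ = 2 n t / (m + ½) = 3432 / (m + ½) nm.
m=4: 763 nm (IR); m=5: 624 nm (visible); m=6: 528 nm (visible); m=7: 458 nm (visible); m=8: 404 nm (visible); m=9: 361 nm (UV).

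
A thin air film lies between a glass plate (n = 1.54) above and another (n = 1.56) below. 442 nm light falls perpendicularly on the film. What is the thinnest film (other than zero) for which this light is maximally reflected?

At the upper boundary (n = 1.54 to n = 1.0) the reflected ray undergoes no phase shift.
Bottom surface (1.0 → 1.56): reflection off a higher-index medium gives a half-wave phase shift.
The two reflections differ by half a wavelength.
For strong reflection here: 2 n t = (m + ½) λ.
Minimum at m = 0: t = λ / (4 n) = 442 / (4 × 1.0) = 111 nm.

111 nm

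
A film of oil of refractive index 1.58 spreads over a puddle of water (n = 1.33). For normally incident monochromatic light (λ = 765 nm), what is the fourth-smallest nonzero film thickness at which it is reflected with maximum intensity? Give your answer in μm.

0.847 μm

Top surface (1.0 → 1.58): reflection off a higher-index medium gives a half-wave phase shift.
Bottom surface (1.58 → 1.33): reflection off a lower-index medium gives no phase shift.
The two reflections differ by half a wavelength.
So the condition for constructive reflection is 2 n t = (m + ½) λ.
The fourth-smallest nonzero thickness corresponds to m = 3: t = (m + ½) λ / (2 n) = 3.50 × 765 / (2 × 1.58) = 847 nm.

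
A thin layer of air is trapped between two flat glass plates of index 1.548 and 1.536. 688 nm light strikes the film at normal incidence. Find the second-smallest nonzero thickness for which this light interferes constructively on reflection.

Top surface (1.548 → 1.0): reflection off a lower-index medium gives no phase shift.
Ray reflecting at the bottom interface goes from n = 1.0 toward n = 1.536: a half-wave phase shift.
Net: one phase inversion between the two reflected rays.
So the condition for constructive reflection is 2 n t = (m + ½) λ.
The second-smallest nonzero thickness corresponds to m = 1: t = (m + ½) λ / (2 n) = 1.50 × 688 / (2 × 1.0) = 516 nm.

516 nm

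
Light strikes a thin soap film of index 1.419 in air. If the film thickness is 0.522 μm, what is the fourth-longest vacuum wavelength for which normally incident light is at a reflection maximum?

423 nm

At the upper boundary (n = 1.0 to n = 1.419) the reflected ray undergoes a half-wave phase shift.
Ray reflecting at the bottom interface goes from n = 1.419 toward n = 1.0: no phase shift.
Net: one phase inversion between the two reflected rays.
For strong reflection here: 2 n t = (m + ½) λ.
λ = 2 n t / (m + ½). The fourth-longest wavelength is m = 3: λ = 2 × 1.419 × 522 / 3.50 = 423 nm.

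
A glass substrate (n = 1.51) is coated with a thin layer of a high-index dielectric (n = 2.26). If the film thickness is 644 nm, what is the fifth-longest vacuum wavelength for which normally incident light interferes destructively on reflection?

At the upper boundary (n = 1.0 to n = 2.26) the reflected ray undergoes a half-wave phase shift.
Ray reflecting at the bottom interface goes from n = 2.26 toward n = 1.51: no phase shift.
Exactly one π shift → a net half-wave offset.
So the condition for destructive reflection is 2 n t = m λ.
λ = 2 n t / m. The fifth-longest wavelength is m = 5: λ = 2 × 2.26 × 644 / 5.00 = 582 nm.

582 nm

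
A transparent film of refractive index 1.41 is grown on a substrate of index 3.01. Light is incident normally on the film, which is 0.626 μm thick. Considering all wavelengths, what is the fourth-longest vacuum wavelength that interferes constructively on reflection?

441 nm

At the upper boundary (n = 1.0 to n = 1.41) the reflected ray undergoes a half-wave phase shift.
At the lower boundary (n = 1.41 to n = 3.01) the reflected ray undergoes a half-wave phase shift.
The two reflections carry the same phase change, so no net offset.
For bright reflection here: 2 n t = m λ.
λ = 2 n t / m. The fourth-longest wavelength is m = 4: λ = 2 × 1.41 × 626 / 4.00 = 441 nm.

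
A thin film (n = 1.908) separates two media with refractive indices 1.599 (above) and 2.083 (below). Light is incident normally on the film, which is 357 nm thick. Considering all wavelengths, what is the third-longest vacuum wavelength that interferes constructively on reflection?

454 nm

Ray reflecting at the top interface goes from n = 1.599 toward n = 1.908: a half-wave phase shift.
Ray reflecting at the bottom interface goes from n = 1.908 toward n = 2.083: a half-wave phase shift.
Zero or two π shifts → no net half-wave offset.
So the condition for constructive reflection is 2 n t = m λ.
λ = 2 n t / m. The third-longest wavelength is m = 3: λ = 2 × 1.908 × 357 / 3.00 = 454 nm.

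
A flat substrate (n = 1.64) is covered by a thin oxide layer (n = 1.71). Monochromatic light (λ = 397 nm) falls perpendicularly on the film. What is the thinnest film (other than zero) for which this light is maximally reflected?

58.0 nm

At the upper boundary (n = 1.0 to n = 1.71) the reflected ray undergoes a half-wave phase shift.
Bottom surface (1.71 → 1.64): reflection off a lower-index medium gives no phase shift.
The two reflections differ by half a wavelength.
For bright reflection here: 2 n t = (m + ½) λ.
Minimum at m = 0: t = λ / (4 n) = 397 / (4 × 1.71) = 58.0 nm.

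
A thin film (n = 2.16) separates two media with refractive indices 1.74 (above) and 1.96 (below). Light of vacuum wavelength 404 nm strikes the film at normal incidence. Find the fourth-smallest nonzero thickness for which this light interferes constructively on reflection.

327 nm

At the upper boundary (n = 1.74 to n = 2.16) the reflected ray undergoes a half-wave phase shift.
At the lower boundary (n = 2.16 to n = 1.96) the reflected ray undergoes no phase shift.
Exactly one π shift → a net half-wave offset.
With one net inversion, constructive interference in reflection requires 2 n t = (m + ½) λ.
The fourth-smallest nonzero thickness corresponds to m = 3: t = (m + ½) λ / (2 n) = 3.50 × 404 / (2 × 2.16) = 327 nm.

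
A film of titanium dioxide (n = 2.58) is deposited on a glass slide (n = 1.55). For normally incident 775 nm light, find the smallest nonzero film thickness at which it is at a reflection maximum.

At the upper boundary (n = 1.0 to n = 2.58) the reflected ray undergoes a half-wave phase shift.
At the lower boundary (n = 2.58 to n = 1.55) the reflected ray undergoes no phase shift.
Net: one phase inversion between the two reflected rays.
With one net inversion, constructive interference in reflection requires 2 n t = (m + ½) λ.
Minimum at m = 0: t = λ / (4 n) = 775 / (4 × 2.58) = 75.1 nm.

75.1 nm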